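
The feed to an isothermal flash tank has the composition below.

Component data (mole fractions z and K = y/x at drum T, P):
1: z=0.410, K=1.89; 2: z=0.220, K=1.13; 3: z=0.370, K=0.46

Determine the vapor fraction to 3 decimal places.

Iterate (Newton) starting at ψ = 0.5:
  ψ = 0.500: g = 0.0057, g' = -0.361 → ψ = 0.516
Converged at ψ = 0.516.

ψ = 0.516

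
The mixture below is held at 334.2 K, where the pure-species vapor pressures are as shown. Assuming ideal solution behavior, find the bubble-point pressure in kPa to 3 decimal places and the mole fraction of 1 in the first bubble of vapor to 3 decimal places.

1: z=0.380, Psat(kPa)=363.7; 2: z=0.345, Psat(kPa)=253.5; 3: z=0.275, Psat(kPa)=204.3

At the bubble point ψ → 0, so ΣzᵢKᵢ = 1 with Kᵢ = Pᵢˢᵃᵗ/P ⇒ P = ΣzᵢPᵢˢᵃᵗ.
P = 0.380·363.7 + 0.345·253.5 + 0.275·204.3 = 281.846 kPa
yᵢ = zᵢPᵢˢᵃᵗ/P ⇒ y_1 = 0.380·363.7/281.846 = 0.490

Pbub = 281.846 kPa, y_1 = 0.490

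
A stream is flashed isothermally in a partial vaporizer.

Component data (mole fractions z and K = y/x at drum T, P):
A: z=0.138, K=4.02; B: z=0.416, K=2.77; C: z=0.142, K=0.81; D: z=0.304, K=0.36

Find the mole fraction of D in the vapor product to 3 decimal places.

Newton iteration, ψ⁰ = 0.5:
  ψ = 0.500: g = 0.2407, g' = -0.842 → ψ = 0.786
  ψ = 0.786: g = 0.0084, g' = -0.850 → ψ = 0.796
Converged at ψ = 0.796.
Compositions from xᵢ = zᵢ/(1+ψ(Kᵢ−1)), yᵢ = Kᵢxᵢ:
  A: x = 0.041, y = 0.163
  B: x = 0.173, y = 0.478
  C: x = 0.167, y = 0.136
  D: x = 0.619, y = 0.223

y_D = 0.223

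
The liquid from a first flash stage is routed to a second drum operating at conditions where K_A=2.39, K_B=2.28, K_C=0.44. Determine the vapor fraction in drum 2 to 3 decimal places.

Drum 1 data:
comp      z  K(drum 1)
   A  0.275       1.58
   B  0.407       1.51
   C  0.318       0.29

V/F (drum 2) = 0.690

Drum 1:
Let ψ₁ = V/F and solve Σ zᵢ(Kᵢ−1)/(1+ψ₁(Kᵢ−1)) = 0.
g(0) = ΣzᵢKᵢ − 1 = 0.141 and g(1) = 1 − Σzᵢ/Kᵢ = -0.540, so a root lies in (0, 1).
Newton iteration, ψ₁⁰ = 0.5:
  ψ₁ = 0.500: g = -0.0610, g' = -0.508 → ψ₁ = 0.380
  ψ₁ = 0.380: g = -0.0046, g' = -0.437 → ψ₁ = 0.369
Converged at ψ₁ = 0.369.
Drum-1 compositions:
  A: x = 0.226, y = 0.358
  B: x = 0.342, y = 0.517
  C: x = 0.431, y = 0.125
Drum-2 feed = drum-1 liquid: z₂ = (0.2265, 0.3425, 0.4310).
Drum 2:
Newton–Raphson from ψ₂ = 0.5:
  ψ₂ = 0.500: g = 0.1178, g' = -0.622 → ψ₂ = 0.689
  ψ₂ = 0.689: g = 0.0004, g' = -0.631 → ψ₂ = 0.690
Converged at ψ₂ = 0.690.
  A: x = 0.116, y = 0.276
  B: x = 0.182, y = 0.415
  C: x = 0.703, y = 0.309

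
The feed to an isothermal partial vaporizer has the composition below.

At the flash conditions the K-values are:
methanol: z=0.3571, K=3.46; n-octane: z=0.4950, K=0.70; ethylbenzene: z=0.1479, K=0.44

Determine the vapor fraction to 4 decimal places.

Let ψ = V/F and solve Σ zᵢ(Kᵢ−1)/(1+ψ(Kᵢ−1)) = 0.
Check two-phase: ΣzᵢKᵢ = 1.6471 > 1 and Σzᵢ/Kᵢ = 1.1465 > 1, so g(0) = 0.6471 > 0 and g(1) = -0.1465 < 0.
Newton–Raphson from ψ = 0.36:
  ψ = 0.3600: g = 0.19566, g' = -0.7366 → ψ = 0.6256
  ψ = 0.6256: g = 0.03567, g' = -0.5126 → ψ = 0.6952
  ψ = 0.6952: g = 0.00086, g' = -0.4897 → ψ = 0.6970
Converged at ψ = 0.6970.

ψ = 0.6970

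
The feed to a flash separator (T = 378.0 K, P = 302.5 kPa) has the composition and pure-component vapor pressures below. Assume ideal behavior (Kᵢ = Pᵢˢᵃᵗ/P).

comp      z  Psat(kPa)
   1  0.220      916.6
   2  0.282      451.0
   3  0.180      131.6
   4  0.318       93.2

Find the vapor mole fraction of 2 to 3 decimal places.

Raoult's law: Kᵢ = Pᵢˢᵃᵗ/P = Pᵢˢᵃᵗ/302.5.
  K_1 = 916.6/302.5 = 3.03008, K_2 = 451.0/302.5 = 1.49091, K_3 = 131.6/302.5 = 0.43504, K_4 = 93.2/302.5 = 0.30810
Newton–Raphson from β = 0.64:
  β = 0.640: g = -0.2546, g' = -0.842 → β = 0.338
  β = 0.338: g = -0.0291, g' = -0.716 → β = 0.297
Converged at β = 0.297.
Compositions from xᵢ = zᵢ/(1+β(Kᵢ−1)), yᵢ = Kᵢxᵢ:
  1: x = 0.137, y = 0.416
  2: x = 0.246, y = 0.367
  3: x = 0.216, y = 0.094
  4: x = 0.400, y = 0.123

y_2 = 0.367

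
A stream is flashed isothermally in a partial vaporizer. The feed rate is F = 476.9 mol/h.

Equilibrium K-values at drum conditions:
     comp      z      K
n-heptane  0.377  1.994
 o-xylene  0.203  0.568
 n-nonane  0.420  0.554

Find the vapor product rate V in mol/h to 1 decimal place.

V = 108.4 mol/h

Newton–Raphson from β = 0.5:
  β = 0.500: g = -0.1026, g' = -0.366 → β = 0.220
  β = 0.220: g = 0.0030, g' = -0.400 → β = 0.227
Converged at β = 0.227.
Then V = β·F = 0.2272·476.9 = 108.4 mol/h and L = F − V = 368.5 mol/h.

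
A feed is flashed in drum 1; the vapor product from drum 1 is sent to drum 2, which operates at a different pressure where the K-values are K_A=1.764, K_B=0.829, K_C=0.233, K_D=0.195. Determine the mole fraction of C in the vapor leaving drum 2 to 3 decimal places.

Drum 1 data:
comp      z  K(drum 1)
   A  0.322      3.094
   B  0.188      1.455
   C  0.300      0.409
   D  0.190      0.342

y_C (drum 2) = 0.052

Drum 1:
Material balance + equilibrium reduce to Σ zᵢ(Kᵢ−1)/(1+ψ₁(Kᵢ−1)) = 0.
Check two-phase: ΣzᵢKᵢ = 1.457 > 1 and Σzᵢ/Kᵢ = 1.522 > 1, so g(0) = 0.457 > 0 and g(1) = -0.522 < 0.
Newton iteration, ψ₁⁰ = 0.32:
  ψ₁ = 0.320: g = 0.1014, g' = -0.827 → ψ₁ = 0.443
  ψ₁ = 0.443: g = 0.0047, g' = -0.763 → ψ₁ = 0.449
Converged at ψ₁ = 0.449.
Drum-1 compositions:
  A: x = 0.166, y = 0.514
  B: x = 0.156, y = 0.227
  C: x = 0.408, y = 0.167
  D: x = 0.270, y = 0.092
Drum-2 feed = drum-1 vapor: z₂ = (0.5137, 0.2272, 0.1670, 0.0922).
Drum 2:
Rachford–Rice: g(ψ₂) = Σ zᵢ(Kᵢ−1)/(1+ψ₂(Kᵢ−1)) = 0.
g(0) = ΣzᵢKᵢ − 1 = 0.151 and g(1) = 1 − Σzᵢ/Kᵢ = -0.755, so a root lies in (0, 1).
Iterate (Newton) starting at ψ₂ = 0.5:
  ψ₂ = 0.500: g = -0.0905, g' = -0.591 → ψ₂ = 0.347
  ψ₂ = 0.347: g = -0.0085, g' = -0.492 → ψ₂ = 0.330
  ψ₂ = 0.330: g = -0.0001, g' = -0.485 → ψ₂ = 0.329
Converged at ψ₂ = 0.329.
  A: x = 0.410, y = 0.724
  B: x = 0.241, y = 0.200
  C: x = 0.223, y = 0.052
  D: x = 0.125, y = 0.024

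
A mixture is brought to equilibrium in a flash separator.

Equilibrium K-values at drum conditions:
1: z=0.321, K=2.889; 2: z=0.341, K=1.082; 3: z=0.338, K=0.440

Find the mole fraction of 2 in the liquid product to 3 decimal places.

x_2 = 0.324

Rachford–Rice: g(ψ) = Σ zᵢ(Kᵢ−1)/(1+ψ(Kᵢ−1)) = 0.
Feasibility: ΣzᵢKᵢ = 1.445, Σzᵢ/Kᵢ = 1.194 — both > 1, two phases present.
Iterate (Newton) starting at ψ = 0.5:
  ψ = 0.500: g = 0.0758, g' = -0.510 → ψ = 0.649
  ψ = 0.649: g = 0.0017, g' = -0.495 → ψ = 0.652
Converged at ψ = 0.652.
Compositions from xᵢ = zᵢ/(1+ψ(Kᵢ−1)), yᵢ = Kᵢxᵢ:
  1: x = 0.144, y = 0.415
  2: x = 0.324, y = 0.350
  3: x = 0.533, y = 0.234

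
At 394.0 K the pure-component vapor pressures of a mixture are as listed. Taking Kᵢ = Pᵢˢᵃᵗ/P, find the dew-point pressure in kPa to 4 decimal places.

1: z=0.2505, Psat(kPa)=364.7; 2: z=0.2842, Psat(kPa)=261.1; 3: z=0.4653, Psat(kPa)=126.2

At the dew point ψ → 1, so Σzᵢ/Kᵢ = 1 with Kᵢ = Pᵢˢᵃᵗ/P ⇒ 1/P = Σzᵢ/Pᵢˢᵃᵗ.
1/P = 0.2505/364.7 + 0.2842/261.1 + 0.4653/126.2 = 0.0054623 ⇒ P = 183.0716 kPa

Pdew = 183.0716 kPa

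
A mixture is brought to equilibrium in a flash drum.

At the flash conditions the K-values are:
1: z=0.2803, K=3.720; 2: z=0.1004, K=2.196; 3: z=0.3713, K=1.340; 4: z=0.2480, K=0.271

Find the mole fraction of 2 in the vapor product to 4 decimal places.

y_2 = 0.1150

Rachford–Rice: g(β) = Σ zᵢ(Kᵢ−1)/(1+β(Kᵢ−1)) = 0.
Feasibility: ΣzᵢKᵢ = 1.8279, Σzᵢ/Kᵢ = 1.3133 — both > 1, two phases present.
Newton–Raphson from β = 0.5:
  β = 0.5000: g = 0.22161, g' = -0.7863 → β = 0.7818
  β = 0.7818: g = -0.01479, g' = -0.9900 → β = 0.7669
  β = 0.7669: g = -0.00021, g' = -0.9618 → β = 0.7667
Converged at β = 0.7667.
Compositions from xᵢ = zᵢ/(1+β(Kᵢ−1)), yᵢ = Kᵢxᵢ:
  1: x = 0.0908, y = 0.3380
  2: x = 0.0524, y = 0.1150
  3: x = 0.2945, y = 0.3947
  4: x = 0.5623, y = 0.1524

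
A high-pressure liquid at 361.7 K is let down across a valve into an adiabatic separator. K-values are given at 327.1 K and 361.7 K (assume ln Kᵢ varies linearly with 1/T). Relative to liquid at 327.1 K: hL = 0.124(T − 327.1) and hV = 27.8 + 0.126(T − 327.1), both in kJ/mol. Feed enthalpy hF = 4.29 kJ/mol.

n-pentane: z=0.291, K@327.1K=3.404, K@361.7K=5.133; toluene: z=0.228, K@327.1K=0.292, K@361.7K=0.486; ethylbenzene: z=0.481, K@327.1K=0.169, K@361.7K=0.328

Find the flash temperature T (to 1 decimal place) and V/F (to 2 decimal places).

T = 334.3 K, V/F = 0.12

Adiabatic flash: solve Rachford–Rice at each trial T, then check hF = ψ·hV(T) + (1−ψ)·hL(T).
  T = 327.1 K: K = (3.404, 0.292, 0.169), RR gives ψ = 0.073, H_out = 2.019 kJ/mol
  T = 361.7 K: K = (5.133, 0.486, 0.328), RR gives ψ = 0.295, H_out = 12.525 kJ/mol
  T = 344.4 K: K = (4.223, 0.382, 0.239), RR gives ψ = 0.187, H_out = 7.338 kJ/mol
  T = 335.8 K: K = (3.805, 0.335, 0.202), RR gives ψ = 0.132, H_out = 4.760 kJ/mol
  T = 331.5 K: K = (3.604, 0.313, 0.185), RR gives ψ = 0.104, H_out = 3.429 kJ/mol
  T = 333.6 K: K = (3.701, 0.324, 0.193), RR gives ψ = 0.118, H_out = 4.084 kJ/mol
Linear interpolation between T = 333.6 (H_out = 4.084) and T = 335.8 (H_out = 4.760) on hF = 4.29 gives T ≈ 334.3 K, at which ψ = 0.12.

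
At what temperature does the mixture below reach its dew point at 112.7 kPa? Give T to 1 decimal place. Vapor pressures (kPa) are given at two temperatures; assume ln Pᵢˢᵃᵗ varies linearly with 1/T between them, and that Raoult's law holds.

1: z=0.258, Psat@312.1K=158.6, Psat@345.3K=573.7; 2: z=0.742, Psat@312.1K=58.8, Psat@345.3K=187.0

Dew-point temperature: Σzᵢ·P/Pᵢˢᵃᵗ(T) = 1. Interpolate ln Pᵢˢᵃᵗ = aᵢ + bᵢ/T.
  T = 312.1 K: ΣzᵢP/Pᵢˢᵃᵗ = 1.6055
  T = 345.3 K: ΣzᵢP/Pᵢˢᵃᵗ = 0.4979
  T = 328.7 K: ΣzᵢP/Pᵢˢᵃᵗ = 0.8678
  T = 320.4 K: ΣzᵢP/Pᵢˢᵃᵗ = 1.1709
  T = 324.5 K: ΣzᵢP/Pᵢˢᵃᵗ = 1.0079
  T = 326.6 K: ΣzᵢP/Pᵢˢᵃᵗ = 0.9348
Interpolating between 324.5 K and 326.6 K gives T ≈ 324.7 K.

T = 324.7 K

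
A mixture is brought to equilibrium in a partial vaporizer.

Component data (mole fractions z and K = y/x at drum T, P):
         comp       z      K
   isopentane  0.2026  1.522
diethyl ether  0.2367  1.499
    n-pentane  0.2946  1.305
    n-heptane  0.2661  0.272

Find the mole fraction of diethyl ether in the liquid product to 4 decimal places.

x_diethyl ether = 0.1989

Material balance + equilibrium reduce to Σ zᵢ(Kᵢ−1)/(1+ψ(Kᵢ−1)) = 0.
Feasibility: ΣzᵢKᵢ = 1.1200, Σzᵢ/Kᵢ = 1.4951 — both > 1, two phases present.
Newton–Raphson from ψ = 0.32:
  ψ = 0.3200: g = 0.02178, g' = -0.3468 → ψ = 0.3828
  ψ = 0.3828: g = -0.00079, g' = -0.3729 → ψ = 0.3807
Converged at ψ = 0.3807.
Compositions from xᵢ = zᵢ/(1+ψ(Kᵢ−1)), yᵢ = Kᵢxᵢ:
  isopentane: x = 0.1690, y = 0.2572
  diethyl ether: x = 0.1989, y = 0.2982
  n-pentane: x = 0.2640, y = 0.3445
  n-heptane: x = 0.3681, y = 0.1001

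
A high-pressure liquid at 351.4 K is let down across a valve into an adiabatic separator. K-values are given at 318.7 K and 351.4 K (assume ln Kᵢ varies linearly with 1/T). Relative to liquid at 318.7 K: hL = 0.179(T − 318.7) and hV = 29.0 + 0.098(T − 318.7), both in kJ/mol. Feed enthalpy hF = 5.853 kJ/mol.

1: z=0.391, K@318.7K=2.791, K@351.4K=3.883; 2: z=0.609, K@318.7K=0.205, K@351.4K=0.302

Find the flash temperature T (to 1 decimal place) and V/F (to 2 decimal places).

T = 322.6 K, V/F = 0.18

Adiabatic flash: solve Rachford–Rice at each trial T, then check hF = ψ·hV(T) + (1−ψ)·hL(T).
  T = 318.7 K: K = (2.791, 0.205), RR gives ψ = 0.152, H_out = 4.402 kJ/mol
  T = 351.4 K: K = (3.883, 0.302), RR gives ψ = 0.349, H_out = 15.048 kJ/mol
  T = 335.0 K: K = (3.317, 0.251), RR gives ψ = 0.259, H_out = 10.093 kJ/mol
  T = 326.9 K: K = (3.051, 0.228), RR gives ψ = 0.209, H_out = 7.397 kJ/mol
  T = 322.8 K: K = (2.920, 0.216), RR gives ψ = 0.182, H_out = 5.939 kJ/mol
  T = 320.8 K: K = (2.857, 0.211), RR gives ψ = 0.167, H_out = 5.200 kJ/mol
Linear interpolation between T = 320.8 (H_out = 5.200) and T = 322.8 (H_out = 5.939) on hF = 5.853 gives T ≈ 322.6 K, at which ψ = 0.18.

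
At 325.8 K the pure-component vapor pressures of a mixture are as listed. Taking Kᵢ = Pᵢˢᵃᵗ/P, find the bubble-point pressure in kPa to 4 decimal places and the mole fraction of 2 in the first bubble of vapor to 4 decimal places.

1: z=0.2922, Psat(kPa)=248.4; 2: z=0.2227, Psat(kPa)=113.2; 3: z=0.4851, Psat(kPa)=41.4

At the bubble point ψ → 0, so ΣzᵢKᵢ = 1 with Kᵢ = Pᵢˢᵃᵗ/P ⇒ P = ΣzᵢPᵢˢᵃᵗ.
P = 0.2922·248.4 + 0.2227·113.2 + 0.4851·41.4 = 117.8753 kPa
yᵢ = zᵢPᵢˢᵃᵗ/P ⇒ y_2 = 0.2227·113.2/117.8753 = 0.2139

Pbub = 117.8753 kPa, y_2 = 0.2139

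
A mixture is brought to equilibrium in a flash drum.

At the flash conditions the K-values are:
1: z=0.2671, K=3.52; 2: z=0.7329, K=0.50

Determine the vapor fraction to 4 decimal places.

Iterate (Newton) starting at ψ = 0.5:
  ψ = 0.5000: g = -0.19077, g' = -0.6578 → ψ = 0.2100
  ψ = 0.2100: g = 0.03072, g' = -0.9541 → ψ = 0.2422
  ψ = 0.2422: g = 0.00104, g' = -0.8913 → ψ = 0.2434
Converged at ψ = 0.2434.

ψ = 0.2434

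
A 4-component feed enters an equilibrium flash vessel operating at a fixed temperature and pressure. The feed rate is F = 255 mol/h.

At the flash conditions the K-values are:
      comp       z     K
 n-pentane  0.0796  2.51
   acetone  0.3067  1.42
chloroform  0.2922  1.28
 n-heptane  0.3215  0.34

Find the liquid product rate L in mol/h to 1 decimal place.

L = 172.9 mol/h

Iterate (Newton) starting at ψ = 0.66:
  ψ = 0.6600: g = -0.14585, g' = -0.5347 → ψ = 0.3872
  ψ = 0.3872: g = -0.02458, g' = -0.3836 → ψ = 0.3232
  ψ = 0.3232: g = -0.00049, g' = -0.3695 → ψ = 0.3218
Converged at ψ = 0.3218.
Then V = ψ·F = 0.3218·255 = 82.1 mol/h and L = F − V = 172.9 mol/h.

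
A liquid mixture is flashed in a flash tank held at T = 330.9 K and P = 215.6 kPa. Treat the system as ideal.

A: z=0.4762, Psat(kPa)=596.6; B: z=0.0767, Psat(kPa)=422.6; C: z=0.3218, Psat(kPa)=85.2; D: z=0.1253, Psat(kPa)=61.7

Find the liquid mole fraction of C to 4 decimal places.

Raoult's law: Kᵢ = Pᵢˢᵃᵗ/P = Pᵢˢᵃᵗ/215.6.
  K_A = 596.6/215.6 = 2.767161, K_B = 422.6/215.6 = 1.960111, K_C = 85.2/215.6 = 0.395176, K_D = 61.7/215.6 = 0.286178
Newton–Raphson from ψ = 0.31:
  ψ = 0.3100: g = 0.24603, g' = -0.9463 → ψ = 0.5700
  ψ = 0.5700: g = 0.01901, g' = -0.8543 → ψ = 0.5922
Converged at ψ = 0.5922.
Compositions from xᵢ = zᵢ/(1+ψ(Kᵢ−1)), yᵢ = Kᵢxᵢ:
  A: x = 0.2327, y = 0.6439
  B: x = 0.0489, y = 0.0958
  C: x = 0.5014, y = 0.1981
  D: x = 0.2170, y = 0.0621

x_C = 0.5014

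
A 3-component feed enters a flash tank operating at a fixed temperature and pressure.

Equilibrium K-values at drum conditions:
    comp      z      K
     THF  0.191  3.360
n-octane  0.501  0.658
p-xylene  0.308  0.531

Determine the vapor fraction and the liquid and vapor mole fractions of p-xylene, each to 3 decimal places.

Let ψ = V/F and solve Σ zᵢ(Kᵢ−1)/(1+ψ(Kᵢ−1)) = 0.
Feasibility: ΣzᵢKᵢ = 1.135, Σzᵢ/Kᵢ = 1.398 — both > 1, two phases present.
Newton–Raphson from ψ = 0.5:
  ψ = 0.500: g = -0.1886, g' = -0.425 → ψ = 0.056
  ψ = 0.056: g = 0.0752, g' = -0.963 → ψ = 0.134
  ψ = 0.134: g = 0.0087, g' = -0.755 → ψ = 0.146
Converged at ψ = 0.146.
Compositions from xᵢ = zᵢ/(1+ψ(Kᵢ−1)), yᵢ = Kᵢxᵢ:
  THF: x = 0.142, y = 0.477
  n-octane: x = 0.527, y = 0.347
  p-xylene: x = 0.331, y = 0.176

ψ = 0.146, x_p-xylene = 0.331, y_p-xylene = 0.176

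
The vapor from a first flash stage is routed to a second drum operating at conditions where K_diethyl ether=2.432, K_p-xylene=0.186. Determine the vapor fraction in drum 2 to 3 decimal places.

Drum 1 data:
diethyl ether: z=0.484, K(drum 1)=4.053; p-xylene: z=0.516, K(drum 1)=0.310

V/F (drum 2) = 0.741

Drum 1:
Let ψ₁ = V/F and solve Σ zᵢ(Kᵢ−1)/(1+ψ₁(Kᵢ−1)) = 0.
Feasibility: ΣzᵢKᵢ = 2.122, Σzᵢ/Kᵢ = 1.784 — both > 1, two phases present.
Newton–Raphson from ψ₁ = 0.37:
  ψ₁ = 0.370: g = 0.2158, g' = -1.438 → ψ₁ = 0.520
  ψ₁ = 0.520: g = 0.0157, g' = -1.271 → ψ₁ = 0.532
Converged at ψ₁ = 0.532.
Drum-1 compositions:
  diethyl ether: x = 0.184, y = 0.747
  p-xylene: x = 0.816, y = 0.253
Drum-2 feed = drum-1 vapor: z₂ = (0.7471, 0.2529).
Drum 2:
Let ψ₂ = V/F and solve Σ zᵢ(Kᵢ−1)/(1+ψ₂(Kᵢ−1)) = 0.
g(0) = ΣzᵢKᵢ − 1 = 0.864 and g(1) = 1 − Σzᵢ/Kᵢ = -0.667, so a root lies in (0, 1).
Binary case is linear: z₁(K₁−1)(1+ψ₂(K₂−1)) + z₂(K₂−1)(1+ψ₂(K₁−1)) = 0
⇒ ψ₂ = [z₁(K₁−1)+z₂(K₂−1)] / [−(K₁−1)(K₂−1)] = 0.8641/1.1656 = 0.741
  diethyl ether: x = 0.362, y = 0.881
  p-xylene: x = 0.638, y = 0.119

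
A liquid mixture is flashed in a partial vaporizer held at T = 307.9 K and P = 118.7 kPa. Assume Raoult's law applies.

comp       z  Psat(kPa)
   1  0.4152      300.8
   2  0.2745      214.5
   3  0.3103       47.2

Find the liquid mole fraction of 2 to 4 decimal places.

x_2 = 0.1602

Raoult's law: Kᵢ = Pᵢˢᵃᵗ/P = Pᵢˢᵃᵗ/118.7.
  K_1 = 300.8/118.7 = 2.534120, K_2 = 214.5/118.7 = 1.807077, K_3 = 47.2/118.7 = 0.397641
Let ψ = V/F and solve Σ zᵢ(Kᵢ−1)/(1+ψ(Kᵢ−1)) = 0.
Check two-phase: ΣzᵢKᵢ = 1.6716 > 1 and Σzᵢ/Kᵢ = 1.0961 > 1, so g(0) = 0.6716 > 0 and g(1) = -0.0961 < 0.
Newton–Raphson from ψ = 0.5:
  ψ = 0.5000: g = 0.25084, g' = -0.6343 → ψ = 0.8955
  ψ = 0.8955: g = -0.00887, g' = -0.7644 → ψ = 0.8839
  ψ = 0.8839: g = -0.00007, g' = -0.7519 → ψ = 0.8838
Converged at ψ = 0.8838.
Compositions from xᵢ = zᵢ/(1+ψ(Kᵢ−1)), yᵢ = Kᵢxᵢ:
  1: x = 0.1762, y = 0.4466
  2: x = 0.1602, y = 0.2895
  3: x = 0.6635, y = 0.2638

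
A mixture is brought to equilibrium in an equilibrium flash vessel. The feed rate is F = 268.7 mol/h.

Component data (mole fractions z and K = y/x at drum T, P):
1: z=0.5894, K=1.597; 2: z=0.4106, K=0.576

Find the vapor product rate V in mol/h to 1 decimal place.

V = 188.7 mol/h

Binary case is linear: z₁(K₁−1)(1+β(K₂−1)) + z₂(K₂−1)(1+β(K₁−1)) = 0
⇒ β = [z₁(K₁−1)+z₂(K₂−1)] / [−(K₁−1)(K₂−1)] = 0.17778/0.25313 = 0.7023
Then V = β·F = 0.7023·268.7 = 188.7 mol/h and L = F − V = 80.0 mol/h.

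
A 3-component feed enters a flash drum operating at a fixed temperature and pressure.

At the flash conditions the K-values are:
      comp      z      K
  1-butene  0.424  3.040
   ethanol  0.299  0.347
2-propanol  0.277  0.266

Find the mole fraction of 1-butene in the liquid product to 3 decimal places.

Rachford–Rice: g(ψ) = Σ zᵢ(Kᵢ−1)/(1+ψ(Kᵢ−1)) = 0.
g(0) = ΣzᵢKᵢ − 1 = 0.466 and g(1) = 1 − Σzᵢ/Kᵢ = -1.042, so a root lies in (0, 1).
Newton–Raphson from ψ = 0.5:
  ψ = 0.500: g = -0.1829, g' = -1.086 → ψ = 0.332
  ψ = 0.332: g = -0.0020, g' = -1.096 → ψ = 0.330
Converged at ψ = 0.330.
Compositions from xᵢ = zᵢ/(1+ψ(Kᵢ−1)), yᵢ = Kᵢxᵢ:
  1-butene: x = 0.253, y = 0.771
  ethanol: x = 0.381, y = 0.132
  2-propanol: x = 0.365, y = 0.097

x_1-butene = 0.253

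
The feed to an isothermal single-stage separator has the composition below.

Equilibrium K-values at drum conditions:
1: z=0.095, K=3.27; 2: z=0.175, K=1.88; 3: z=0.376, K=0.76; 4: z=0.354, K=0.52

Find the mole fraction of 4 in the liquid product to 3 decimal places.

Material balance + equilibrium reduce to Σ zᵢ(Kᵢ−1)/(1+ψ(Kᵢ−1)) = 0.
Feasibility: ΣzᵢKᵢ = 1.109, Σzᵢ/Kᵢ = 1.298 — both > 1, two phases present.
Newton–Raphson from ψ = 0.5:
  ψ = 0.500: g = -0.1182, g' = -0.342 → ψ = 0.154
  ψ = 0.154: g = 0.0180, g' = -0.492 → ψ = 0.191
  ψ = 0.191: g = 0.0006, g' = -0.460 → ψ = 0.192
Converged at ψ = 0.192.
Compositions from xᵢ = zᵢ/(1+ψ(Kᵢ−1)), yᵢ = Kᵢxᵢ:
  1: x = 0.066, y = 0.216
  2: x = 0.150, y = 0.281
  3: x = 0.394, y = 0.300
  4: x = 0.390, y = 0.203

x_4 = 0.390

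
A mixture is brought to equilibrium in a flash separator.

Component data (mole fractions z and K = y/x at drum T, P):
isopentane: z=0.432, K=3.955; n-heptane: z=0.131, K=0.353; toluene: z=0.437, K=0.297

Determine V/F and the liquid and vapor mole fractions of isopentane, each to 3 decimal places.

V/F = 0.433, x_isopentane = 0.189, y_isopentane = 0.749

Rachford–Rice: g(V/F) = Σ zᵢ(Kᵢ−1)/(1+V/F(Kᵢ−1)) = 0.
Feasibility: ΣzᵢKᵢ = 1.885, Σzᵢ/Kᵢ = 1.952 — both > 1, two phases present.
Iterate (Newton) starting at V/F = 0.5:
  V/F = 0.500: g = -0.0838, g' = -1.248 → V/F = 0.433
Converged at V/F = 0.433.
Compositions from xᵢ = zᵢ/(1+V/F(Kᵢ−1)), yᵢ = Kᵢxᵢ:
  isopentane: x = 0.189, y = 0.749
  n-heptane: x = 0.182, y = 0.064
  toluene: x = 0.629, y = 0.187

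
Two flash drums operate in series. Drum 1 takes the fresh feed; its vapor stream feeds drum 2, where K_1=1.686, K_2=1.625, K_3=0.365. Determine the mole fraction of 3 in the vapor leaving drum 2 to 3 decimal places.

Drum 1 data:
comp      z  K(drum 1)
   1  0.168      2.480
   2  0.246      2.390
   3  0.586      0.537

y_3 (drum 2) = 0.185

Drum 1:
Rachford–Rice: g(ψ₁) = Σ zᵢ(Kᵢ−1)/(1+ψ₁(Kᵢ−1)) = 0.
Feasibility: ΣzᵢKᵢ = 1.319, Σzᵢ/Kᵢ = 1.262 — both > 1, two phases present.
Newton–Raphson from ψ₁ = 0.56:
  ψ₁ = 0.560: g = -0.0381, g' = -0.489 → ψ₁ = 0.482
  ψ₁ = 0.482: g = 0.0005, g' = -0.504 → ψ₁ = 0.483
Converged at ψ₁ = 0.483.
Drum-1 compositions:
  1: x = 0.098, y = 0.243
  2: x = 0.147, y = 0.352
  3: x = 0.755, y = 0.405
Drum-2 feed = drum-1 vapor: z₂ = (0.2429, 0.3517, 0.4054).
Drum 2:
Material balance + equilibrium reduce to Σ zᵢ(Kᵢ−1)/(1+ψ₂(Kᵢ−1)) = 0.
Check two-phase: ΣzᵢKᵢ = 1.129 > 1 and Σzᵢ/Kᵢ = 1.471 > 1, so g(0) = 0.129 > 0 and g(1) = -0.471 < 0.
Iterate (Newton) starting at ψ₂ = 0.59:
  ψ₂ = 0.590: g = -0.1324, g' = -0.549 → ψ₂ = 0.349
  ψ₂ = 0.349: g = -0.0158, g' = -0.437 → ψ₂ = 0.313
  ψ₂ = 0.313: g = -0.0002, g' = -0.428 → ψ₂ = 0.312
Converged at ψ₂ = 0.312.
  1: x = 0.200, y = 0.337
  2: x = 0.294, y = 0.478
  3: x = 0.506, y = 0.185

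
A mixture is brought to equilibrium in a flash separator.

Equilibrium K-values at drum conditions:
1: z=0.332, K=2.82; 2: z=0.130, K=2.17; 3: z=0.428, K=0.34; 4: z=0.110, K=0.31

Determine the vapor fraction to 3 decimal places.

ψ = 0.361

Let ψ = V/F and solve Σ zᵢ(Kᵢ−1)/(1+ψ(Kᵢ−1)) = 0.
Feasibility: ΣzᵢKᵢ = 1.398, Σzᵢ/Kᵢ = 1.791 — both > 1, two phases present.
Newton iteration, ψ⁰ = 0.46:
  ψ = 0.460: g = -0.0890, g' = -0.898 → ψ = 0.361
Converged at ψ = 0.361.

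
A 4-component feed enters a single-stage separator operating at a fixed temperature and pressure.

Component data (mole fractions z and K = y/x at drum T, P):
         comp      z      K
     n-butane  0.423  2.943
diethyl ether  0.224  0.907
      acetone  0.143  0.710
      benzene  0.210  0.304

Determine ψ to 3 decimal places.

Rachford–Rice: g(ψ) = Σ zᵢ(Kᵢ−1)/(1+ψ(Kᵢ−1)) = 0.
Feasibility: ΣzᵢKᵢ = 1.613, Σzᵢ/Kᵢ = 1.283 — both > 1, two phases present.
Iterate (Newton) starting at ψ = 0.5:
  ψ = 0.500: g = 0.1224, g' = -0.669 → ψ = 0.683
  ψ = 0.683: g = 0.0007, g' = -0.685 → ψ = 0.684
Converged at ψ = 0.684.

ψ = 0.684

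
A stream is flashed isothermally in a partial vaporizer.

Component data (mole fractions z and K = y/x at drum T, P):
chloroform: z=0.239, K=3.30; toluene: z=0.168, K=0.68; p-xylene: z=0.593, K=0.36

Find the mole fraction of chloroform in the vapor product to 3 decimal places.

y_chloroform = 0.656

Let ψ = V/F and solve Σ zᵢ(Kᵢ−1)/(1+ψ(Kᵢ−1)) = 0.
Check two-phase: ΣzᵢKᵢ = 1.116 > 1 and Σzᵢ/Kᵢ = 1.967 > 1, so g(0) = 0.116 > 0 and g(1) = -0.967 < 0.
Newton–Raphson from ψ = 0.56:
  ψ = 0.560: g = -0.4168, g' = -0.857 → ψ = 0.074
  ψ = 0.074: g = 0.0166, g' = -1.210 → ψ = 0.087
  ψ = 0.087: g = 0.0003, g' = -1.167 → ψ = 0.088
Converged at ψ = 0.088.
Compositions from xᵢ = zᵢ/(1+ψ(Kᵢ−1)), yᵢ = Kᵢxᵢ:
  chloroform: x = 0.199, y = 0.656
  toluene: x = 0.173, y = 0.118
  p-xylene: x = 0.628, y = 0.226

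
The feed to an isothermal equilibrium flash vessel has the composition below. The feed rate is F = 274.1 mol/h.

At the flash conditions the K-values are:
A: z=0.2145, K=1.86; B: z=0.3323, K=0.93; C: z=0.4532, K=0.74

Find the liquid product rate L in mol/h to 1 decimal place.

L = 201.5 mol/h

Iterate (Newton) starting at β = 0.5:
  β = 0.5000: g = -0.03054, g' = -0.1198 → β = 0.2451
  β = 0.2451: g = 0.00284, g' = -0.1449 → β = 0.2647
  β = 0.2647: g = 0.00003, g' = -0.1423 → β = 0.2649
Converged at β = 0.2649.
Then V = β·F = 0.2649·274.1 = 72.6 mol/h and L = F − V = 201.5 mol/h.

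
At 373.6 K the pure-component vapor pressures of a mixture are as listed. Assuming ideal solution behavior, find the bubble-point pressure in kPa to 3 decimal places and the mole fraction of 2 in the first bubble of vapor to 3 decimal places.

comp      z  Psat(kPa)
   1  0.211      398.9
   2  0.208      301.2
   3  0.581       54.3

At the bubble point ψ → 0, so ΣzᵢKᵢ = 1 with Kᵢ = Pᵢˢᵃᵗ/P ⇒ P = ΣzᵢPᵢˢᵃᵗ.
P = 0.211·398.9 + 0.208·301.2 + 0.581·54.3 = 178.366 kPa
yᵢ = zᵢPᵢˢᵃᵗ/P ⇒ y_2 = 0.208·301.2/178.366 = 0.351

Pbub = 178.366 kPa, y_2 = 0.351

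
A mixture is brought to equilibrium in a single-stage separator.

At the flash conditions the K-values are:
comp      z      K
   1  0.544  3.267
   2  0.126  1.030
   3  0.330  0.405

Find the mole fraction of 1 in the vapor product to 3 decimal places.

Iterate (Newton) starting at ψ = 0.33:
  ψ = 0.330: g = 0.4649, g' = -1.096 → ψ = 0.754
  ψ = 0.754: g = 0.1026, g' = -0.765 → ψ = 0.888
  ψ = 0.888: g = -0.0036, g' = -0.834 → ψ = 0.884
Converged at ψ = 0.884.
Compositions from xᵢ = zᵢ/(1+ψ(Kᵢ−1)), yᵢ = Kᵢxᵢ:
  1: x = 0.181, y = 0.592
  2: x = 0.123, y = 0.126
  3: x = 0.696, y = 0.282

y_1 = 0.592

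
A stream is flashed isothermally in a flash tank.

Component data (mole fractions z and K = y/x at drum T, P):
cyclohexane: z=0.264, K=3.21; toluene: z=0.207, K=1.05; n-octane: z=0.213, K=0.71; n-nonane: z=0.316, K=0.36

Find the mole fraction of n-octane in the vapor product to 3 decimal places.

y_n-octane = 0.169

Material balance + equilibrium reduce to Σ zᵢ(Kᵢ−1)/(1+V/F(Kᵢ−1)) = 0.
Check two-phase: ΣzᵢKᵢ = 1.330 > 1 and Σzᵢ/Kᵢ = 1.457 > 1, so g(0) = 0.330 > 0 and g(1) = -0.457 < 0.
Newton iteration, V/F⁰ = 0.57:
  V/F = 0.570: g = -0.1241, g' = -0.600 → V/F = 0.363
  V/F = 0.363: g = 0.0015, g' = -0.640 → V/F = 0.365
Converged at V/F = 0.365.
Compositions from xᵢ = zᵢ/(1+V/F(Kᵢ−1)), yᵢ = Kᵢxᵢ:
  cyclohexane: x = 0.146, y = 0.469
  toluene: x = 0.203, y = 0.213
  n-octane: x = 0.238, y = 0.169
  n-nonane: x = 0.412, y = 0.148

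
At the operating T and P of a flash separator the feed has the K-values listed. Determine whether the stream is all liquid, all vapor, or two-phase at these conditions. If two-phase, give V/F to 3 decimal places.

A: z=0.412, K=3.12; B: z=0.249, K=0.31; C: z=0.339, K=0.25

ΣzᵢKᵢ = 1.447; Σzᵢ/Kᵢ = 2.291.
Both exceed 1, so a two-phase solution exists.
Let ψ = V/F and solve Σ zᵢ(Kᵢ−1)/(1+ψ(Kᵢ−1)) = 0.
Iterate (Newton) starting at ψ = 0.63:
  ψ = 0.630: g = -0.4119, g' = -1.396 → ψ = 0.335
  ψ = 0.335: g = -0.0521, g' = -1.174 → ψ = 0.290
  ψ = 0.290: g = 0.0007, g' = -1.206 → ψ = 0.291
Converged at ψ = 0.291.

two-phase, V/F = 0.291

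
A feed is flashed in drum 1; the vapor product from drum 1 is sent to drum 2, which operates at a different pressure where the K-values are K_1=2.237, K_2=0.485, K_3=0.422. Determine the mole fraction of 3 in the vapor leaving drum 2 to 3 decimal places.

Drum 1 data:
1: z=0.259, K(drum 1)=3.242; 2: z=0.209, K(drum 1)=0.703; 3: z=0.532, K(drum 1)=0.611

y_3 (drum 2) = 0.204

Drum 1:
Rachford–Rice: g(ψ₁) = Σ zᵢ(Kᵢ−1)/(1+ψ₁(Kᵢ−1)) = 0.
g(0) = ΣzᵢKᵢ − 1 = 0.312 and g(1) = 1 − Σzᵢ/Kᵢ = -0.248, so a root lies in (0, 1).
Newton–Raphson from ψ₁ = 0.42:
  ψ₁ = 0.420: g = -0.0192, g' = -0.484 → ψ₁ = 0.380
  ψ₁ = 0.380: g = 0.0006, g' = -0.514 → ψ₁ = 0.381
Converged at ψ₁ = 0.381.
Drum-1 compositions:
  1: x = 0.140, y = 0.453
  2: x = 0.236, y = 0.166
  3: x = 0.625, y = 0.382
Drum-2 feed = drum-1 vapor: z₂ = (0.4526, 0.1657, 0.3817).
Drum 2:
Material balance + equilibrium reduce to Σ zᵢ(Kᵢ−1)/(1+ψ₂(Kᵢ−1)) = 0.
Check two-phase: ΣzᵢKᵢ = 1.254 > 1 and Σzᵢ/Kᵢ = 1.448 > 1, so g(0) = 0.254 > 0 and g(1) = -0.448 < 0.
Newton–Raphson from ψ₂ = 0.4:
  ψ₂ = 0.400: g = -0.0199, g' = -0.595 → ψ₂ = 0.367
Converged at ψ₂ = 0.367.
  1: x = 0.311, y = 0.697
  2: x = 0.204, y = 0.099
  3: x = 0.484, y = 0.204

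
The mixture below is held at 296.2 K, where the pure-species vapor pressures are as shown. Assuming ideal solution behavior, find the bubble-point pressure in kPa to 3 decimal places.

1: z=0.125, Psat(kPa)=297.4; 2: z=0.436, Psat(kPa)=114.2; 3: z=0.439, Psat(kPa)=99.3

Pbub = 130.559 kPa

At the bubble point ψ → 0, so ΣzᵢKᵢ = 1 with Kᵢ = Pᵢˢᵃᵗ/P ⇒ P = ΣzᵢPᵢˢᵃᵗ.
P = 0.125·297.4 + 0.436·114.2 + 0.439·99.3 = 130.559 kPa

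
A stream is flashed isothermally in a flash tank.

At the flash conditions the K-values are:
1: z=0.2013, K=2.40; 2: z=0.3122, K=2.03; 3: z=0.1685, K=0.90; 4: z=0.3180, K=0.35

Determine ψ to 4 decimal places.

ψ = 0.5919

Let ψ = V/F and solve Σ zᵢ(Kᵢ−1)/(1+ψ(Kᵢ−1)) = 0.
Feasibility: ΣzᵢKᵢ = 1.3798, Σzᵢ/Kᵢ = 1.3335 — both > 1, two phases present.
Newton–Raphson from ψ = 0.66:
  ψ = 0.6600: g = -0.04213, g' = -0.6380 → ψ = 0.5940
  ψ = 0.5940: g = -0.00122, g' = -0.6035 → ψ = 0.5919
Converged at ψ = 0.5919.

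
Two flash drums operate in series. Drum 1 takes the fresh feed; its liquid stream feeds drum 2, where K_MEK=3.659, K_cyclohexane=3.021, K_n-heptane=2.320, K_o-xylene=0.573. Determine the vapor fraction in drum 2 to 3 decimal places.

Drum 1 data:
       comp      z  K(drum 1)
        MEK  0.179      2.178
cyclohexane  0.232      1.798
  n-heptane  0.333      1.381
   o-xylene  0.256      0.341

V/F (drum 2) = 0.881

Drum 1:
Material balance + equilibrium reduce to Σ zᵢ(Kᵢ−1)/(1+ψ₁(Kᵢ−1)) = 0.
Check two-phase: ΣzᵢKᵢ = 1.354 > 1 and Σzᵢ/Kᵢ = 1.203 > 1, so g(0) = 0.354 > 0 and g(1) = -0.203 < 0.
Iterate (Newton) starting at ψ₁ = 0.45:
  ψ₁ = 0.450: g = 0.1425, g' = -0.446 → ψ₁ = 0.770
  ψ₁ = 0.770: g = -0.0189, g' = -0.612 → ψ₁ = 0.739
  ψ₁ = 0.739: g = -0.0005, g' = -0.581 → ψ₁ = 0.738
Converged at ψ₁ = 0.738.
Drum-1 compositions:
  MEK: x = 0.096, y = 0.209
  cyclohexane: x = 0.146, y = 0.263
  n-heptane: x = 0.260, y = 0.359
  o-xylene: x = 0.498, y = 0.170
Drum-2 feed = drum-1 liquid: z₂ = (0.0958, 0.1460, 0.2599, 0.4983).
Drum 2:
Rachford–Rice: g(ψ₂) = Σ zᵢ(Kᵢ−1)/(1+ψ₂(Kᵢ−1)) = 0.
Check two-phase: ΣzᵢKᵢ = 1.680 > 1 and Σzᵢ/Kᵢ = 1.056 > 1, so g(0) = 0.680 > 0 and g(1) = -0.056 < 0.
Iterate (Newton) starting at ψ₂ = 0.5:
  ψ₂ = 0.500: g = 0.1923, g' = -0.584 → ψ₂ = 0.829
  ψ₂ = 0.829: g = 0.0240, g' = -0.470 → ψ₂ = 0.881
Converged at ψ₂ = 0.881.
  MEK: x = 0.029, y = 0.105
  cyclohexane: x = 0.053, y = 0.159
  n-heptane: x = 0.120, y = 0.279
  o-xylene: x = 0.799, y = 0.458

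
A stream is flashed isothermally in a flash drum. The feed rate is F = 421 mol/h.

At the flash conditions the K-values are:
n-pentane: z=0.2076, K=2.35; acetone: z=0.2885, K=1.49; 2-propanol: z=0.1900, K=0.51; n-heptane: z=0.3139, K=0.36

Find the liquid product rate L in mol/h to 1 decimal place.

Newton iteration, ψ⁰ = 0.5:
  ψ = 0.5000: g = -0.13788, g' = -0.5376 → ψ = 0.2435
  ψ = 0.2435: g = -0.00650, g' = -0.5088 → ψ = 0.2308
Converged at ψ = 0.2308.
Then V = ψ·F = 0.2308·421 = 97.2 mol/h and L = F − V = 323.8 mol/h.

L = 323.8 mol/h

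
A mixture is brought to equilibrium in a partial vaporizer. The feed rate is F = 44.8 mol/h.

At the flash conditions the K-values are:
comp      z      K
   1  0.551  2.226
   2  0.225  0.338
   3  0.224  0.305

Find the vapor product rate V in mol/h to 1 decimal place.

V = 20.0 mol/h

Newton iteration, V/F⁰ = 0.49:
  V/F = 0.490: g = -0.0345, g' = -0.788 → V/F = 0.446
Converged at V/F = 0.446.
Then V = V/F·F = 0.4457·44.8 = 20.0 mol/h and L = F − V = 24.8 mol/h.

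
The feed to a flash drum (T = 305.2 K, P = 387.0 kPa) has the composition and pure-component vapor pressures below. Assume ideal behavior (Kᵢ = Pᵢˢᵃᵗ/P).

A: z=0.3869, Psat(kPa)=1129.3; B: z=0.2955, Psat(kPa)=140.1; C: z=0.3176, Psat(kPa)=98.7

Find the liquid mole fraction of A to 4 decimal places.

x_A = 0.2657

Raoult's law: Kᵢ = Pᵢˢᵃᵗ/P = Pᵢˢᵃᵗ/387.0.
  K_A = 1129.3/387.0 = 2.918088, K_B = 140.1/387.0 = 0.362016, K_C = 98.7/387.0 = 0.255039
Rachford–Rice: g(β) = Σ zᵢ(Kᵢ−1)/(1+β(Kᵢ−1)) = 0.
g(0) = ΣzᵢKᵢ − 1 = 0.3170 and g(1) = 1 − Σzᵢ/Kᵢ = -1.1942, so a root lies in (0, 1).
Newton–Raphson from β = 0.5:
  β = 0.5000: g = -0.27506, g' = -1.0778 → β = 0.2448
  β = 0.2448: g = -0.00780, g' = -1.0917 → β = 0.2377
Converged at β = 0.2377.
Compositions from xᵢ = zᵢ/(1+β(Kᵢ−1)), yᵢ = Kᵢxᵢ:
  A: x = 0.2657, y = 0.7755
  B: x = 0.3483, y = 0.1261
  C: x = 0.3859, y = 0.0984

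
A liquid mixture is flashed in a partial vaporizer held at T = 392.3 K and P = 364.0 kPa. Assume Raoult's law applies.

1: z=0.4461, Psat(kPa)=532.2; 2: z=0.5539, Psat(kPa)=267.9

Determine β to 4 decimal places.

Raoult's law: Kᵢ = Pᵢˢᵃᵗ/P = Pᵢˢᵃᵗ/364.0.
  K_1 = 532.2/364.0 = 1.462088, K_2 = 267.9/364.0 = 0.735989
Material balance + equilibrium reduce to Σ zᵢ(Kᵢ−1)/(1+β(Kᵢ−1)) = 0.
Check two-phase: ΣzᵢKᵢ = 1.0599 > 1 and Σzᵢ/Kᵢ = 1.0577 > 1, so g(0) = 0.0599 > 0 and g(1) = -0.0577 < 0.
Binary case is linear: z₁(K₁−1)(1+β(K₂−1)) + z₂(K₂−1)(1+β(K₁−1)) = 0
⇒ β = [z₁(K₁−1)+z₂(K₂−1)] / [−(K₁−1)(K₂−1)] = 0.05990/0.12200 = 0.4910

β = 0.4910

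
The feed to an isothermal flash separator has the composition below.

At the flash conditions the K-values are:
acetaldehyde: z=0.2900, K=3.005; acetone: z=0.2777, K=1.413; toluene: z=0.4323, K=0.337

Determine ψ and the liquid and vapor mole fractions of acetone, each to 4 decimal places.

ψ = 0.4418, x_acetone = 0.2349, y_acetone = 0.3318

Let ψ = V/F and solve Σ zᵢ(Kᵢ−1)/(1+ψ(Kᵢ−1)) = 0.
g(0) = ΣzᵢKᵢ − 1 = 0.4095 and g(1) = 1 − Σzᵢ/Kᵢ = -0.5758, so a root lies in (0, 1).
Newton iteration, ψ⁰ = 0.5:
  ψ = 0.5000: g = -0.04332, g' = -0.7485 → ψ = 0.4421
  ψ = 0.4421: g = -0.00026, g' = -0.7418 → ψ = 0.4418
Converged at ψ = 0.4418.
Compositions from xᵢ = zᵢ/(1+ψ(Kᵢ−1)), yᵢ = Kᵢxᵢ:
  acetaldehyde: x = 0.1538, y = 0.4621
  acetone: x = 0.2349, y = 0.3318
  toluene: x = 0.6114, y = 0.2060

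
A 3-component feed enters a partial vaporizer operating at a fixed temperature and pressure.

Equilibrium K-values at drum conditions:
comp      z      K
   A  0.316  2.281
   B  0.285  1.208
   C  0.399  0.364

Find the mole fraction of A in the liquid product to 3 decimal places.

x_A = 0.215

Rachford–Rice: g(V/F) = Σ zᵢ(Kᵢ−1)/(1+V/F(Kᵢ−1)) = 0.
g(0) = ΣzᵢKᵢ − 1 = 0.210 and g(1) = 1 − Σzᵢ/Kᵢ = -0.471, so a root lies in (0, 1).
Newton–Raphson from V/F = 0.41:
  V/F = 0.410: g = -0.0233, g' = -0.529 → V/F = 0.366
Converged at V/F = 0.366.
Compositions from xᵢ = zᵢ/(1+V/F(Kᵢ−1)), yᵢ = Kᵢxᵢ:
  A: x = 0.215, y = 0.491
  B: x = 0.265, y = 0.320
  C: x = 0.520, y = 0.189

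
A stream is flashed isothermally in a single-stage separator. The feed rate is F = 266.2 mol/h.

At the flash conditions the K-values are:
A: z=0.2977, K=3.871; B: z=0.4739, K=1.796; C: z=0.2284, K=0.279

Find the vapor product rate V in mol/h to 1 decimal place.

Material balance + equilibrium reduce to Σ zᵢ(Kᵢ−1)/(1+V/F(Kᵢ−1)) = 0.
Feasibility: ΣzᵢKᵢ = 2.0672, Σzᵢ/Kᵢ = 1.1594 — both > 1, two phases present.
Iterate (Newton) starting at V/F = 0.47:
  V/F = 0.4700: g = 0.38924, g' = -0.8752 → V/F = 0.9147
  V/F = 0.9147: g = -0.02966, g' = -1.3113 → V/F = 0.8921
  V/F = 0.8921: g = -0.00096, g' = -1.2288 → V/F = 0.8913
Converged at V/F = 0.8913.
Then V = V/F·F = 0.8913·266.2 = 237.3 mol/h and L = F − V = 28.9 mol/h.

V = 237.3 mol/h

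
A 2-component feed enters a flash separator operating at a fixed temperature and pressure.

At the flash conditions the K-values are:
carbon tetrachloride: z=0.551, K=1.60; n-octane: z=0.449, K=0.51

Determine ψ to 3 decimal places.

Let ψ = V/F and solve Σ zᵢ(Kᵢ−1)/(1+ψ(Kᵢ−1)) = 0.
g(0) = ΣzᵢKᵢ − 1 = 0.111 and g(1) = 1 − Σzᵢ/Kᵢ = -0.225, so a root lies in (0, 1).
Binary case is linear: z₁(K₁−1)(1+ψ(K₂−1)) + z₂(K₂−1)(1+ψ(K₁−1)) = 0
⇒ ψ = [z₁(K₁−1)+z₂(K₂−1)] / [−(K₁−1)(K₂−1)] = 0.1106/0.2940 = 0.376

ψ = 0.376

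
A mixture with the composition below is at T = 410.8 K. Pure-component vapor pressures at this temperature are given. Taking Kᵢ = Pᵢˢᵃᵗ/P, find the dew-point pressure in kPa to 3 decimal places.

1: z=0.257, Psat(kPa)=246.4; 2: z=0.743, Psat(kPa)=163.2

At the dew point ψ → 1, so Σzᵢ/Kᵢ = 1 with Kᵢ = Pᵢˢᵃᵗ/P ⇒ 1/P = Σzᵢ/Pᵢˢᵃᵗ.
1/P = 0.257/246.4 + 0.743/163.2 = 0.005596 ⇒ P = 178.708 kPa

Pdew = 178.708 kPa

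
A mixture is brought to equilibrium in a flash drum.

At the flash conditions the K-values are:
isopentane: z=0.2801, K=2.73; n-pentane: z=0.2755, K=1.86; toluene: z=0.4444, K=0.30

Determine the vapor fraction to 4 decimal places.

Rachford–Rice: g(ψ) = Σ zᵢ(Kᵢ−1)/(1+ψ(Kᵢ−1)) = 0.
g(0) = ΣzᵢKᵢ − 1 = 0.4104 and g(1) = 1 − Σzᵢ/Kᵢ = -0.7321, so a root lies in (0, 1).
Newton iteration, ψ⁰ = 0.43:
  ψ = 0.4300: g = 0.00580, g' = -0.8299 → ψ = 0.4370
Converged at ψ = 0.4370.

ψ = 0.4370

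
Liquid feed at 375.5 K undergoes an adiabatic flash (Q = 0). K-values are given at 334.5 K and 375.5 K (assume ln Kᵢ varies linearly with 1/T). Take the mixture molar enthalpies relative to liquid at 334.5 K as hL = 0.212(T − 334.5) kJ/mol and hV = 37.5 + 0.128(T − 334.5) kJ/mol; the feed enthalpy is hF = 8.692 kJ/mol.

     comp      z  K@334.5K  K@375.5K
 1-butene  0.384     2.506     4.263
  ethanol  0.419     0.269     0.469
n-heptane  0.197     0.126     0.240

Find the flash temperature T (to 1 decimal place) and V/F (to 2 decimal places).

Adiabatic flash: solve Rachford–Rice at each trial T, then check hF = ψ·hV(T) + (1−ψ)·hL(T).
  T = 334.5 K: K = (2.506, 0.269, 0.126), RR gives ψ = 0.085, H_out = 3.191 kJ/mol
  T = 375.5 K: K = (4.263, 0.469, 0.240), RR gives ψ = 0.439, H_out = 23.652 kJ/mol
  T = 355.0 K: K = (3.319, 0.361, 0.177), RR gives ψ = 0.283, H_out = 14.456 kJ/mol
  T = 344.8 K: K = (2.898, 0.313, 0.150), RR gives ψ = 0.194, H_out = 9.299 kJ/mol
  T = 339.6 K: K = (2.696, 0.290, 0.138), RR gives ψ = 0.143, H_out = 6.365 kJ/mol
  T = 342.2 K: K = (2.796, 0.302, 0.144), RR gives ψ = 0.169, H_out = 7.864 kJ/mol
  T = 343.5 K: K = (2.847, 0.307, 0.147), RR gives ψ = 0.182, H_out = 8.589 kJ/mol
Linear interpolation between T = 343.5 (H_out = 8.589) and T = 344.8 (H_out = 9.299) on hF = 8.692 gives T ≈ 343.7 K, at which ψ = 0.18.

T = 343.7 K, V/F = 0.18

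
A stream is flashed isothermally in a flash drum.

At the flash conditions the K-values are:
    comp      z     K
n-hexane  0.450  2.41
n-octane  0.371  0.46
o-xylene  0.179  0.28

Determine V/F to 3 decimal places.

V/F = 0.358

Iterate (Newton) starting at V/F = 0.65:
  V/F = 0.650: g = -0.2199, g' = -0.828 → V/F = 0.385
  V/F = 0.385: g = -0.0196, g' = -0.726 → V/F = 0.357
  V/F = 0.357: g = 0.0000, g' = -0.730 → V/F = 0.358
Converged at V/F = 0.358.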